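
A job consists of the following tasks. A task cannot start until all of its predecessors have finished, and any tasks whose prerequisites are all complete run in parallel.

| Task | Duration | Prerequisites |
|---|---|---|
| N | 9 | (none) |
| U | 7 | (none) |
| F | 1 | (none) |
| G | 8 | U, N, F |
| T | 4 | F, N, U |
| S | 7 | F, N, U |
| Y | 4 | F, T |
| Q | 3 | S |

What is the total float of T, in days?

Critical path: N→S→Q = 9+7+3 = 19, so the finish is 19 days.
The longest chain containing T totals 17 days.
So T can slip 15 − 13 = 2 days.

2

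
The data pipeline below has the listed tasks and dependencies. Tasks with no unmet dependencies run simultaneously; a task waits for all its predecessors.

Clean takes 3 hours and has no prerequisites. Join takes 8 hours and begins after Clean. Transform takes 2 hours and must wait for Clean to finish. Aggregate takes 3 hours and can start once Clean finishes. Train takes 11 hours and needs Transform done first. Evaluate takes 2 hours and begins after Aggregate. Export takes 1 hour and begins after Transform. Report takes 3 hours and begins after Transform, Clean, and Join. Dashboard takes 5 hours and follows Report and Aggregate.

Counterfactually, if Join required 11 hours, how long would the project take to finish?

22

Actual critical path: Clean→Join→Report→Dashboard = 3+8+3+5 = 19 ⇒ 19 hours.
Join lies on that path, so at 11 hours the path becomes 22 hours.
That remains the longest chain; total 22 hours.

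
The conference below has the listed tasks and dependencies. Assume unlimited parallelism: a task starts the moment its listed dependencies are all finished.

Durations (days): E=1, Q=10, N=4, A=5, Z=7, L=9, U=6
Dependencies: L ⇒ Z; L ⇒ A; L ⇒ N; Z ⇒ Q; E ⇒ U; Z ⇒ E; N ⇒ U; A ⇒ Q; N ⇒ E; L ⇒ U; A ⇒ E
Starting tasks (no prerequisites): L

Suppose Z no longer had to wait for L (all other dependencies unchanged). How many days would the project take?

Before: longest chain L→Z→Q = 9+7+10 = 26, finish 26.
Without L→Z, Z's earliest start moves from 9 to 0.
The longest chain is now L→A→Q = 9+5+10 = 24, so the project takes 24 days.

24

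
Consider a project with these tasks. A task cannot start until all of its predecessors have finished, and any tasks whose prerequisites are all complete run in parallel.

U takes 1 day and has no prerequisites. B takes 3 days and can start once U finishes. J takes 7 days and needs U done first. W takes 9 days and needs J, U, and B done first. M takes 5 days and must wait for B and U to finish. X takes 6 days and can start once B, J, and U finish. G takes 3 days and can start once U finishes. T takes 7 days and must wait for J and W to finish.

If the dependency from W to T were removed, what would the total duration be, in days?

17

Before: longest chain U→J→W→T = 1+7+9+7 = 24, finish 24.
Without W→T, T's earliest start moves from 17 to 8.
New critical path: U→J→W = 1+7+9 = 17 ⇒ 17 days.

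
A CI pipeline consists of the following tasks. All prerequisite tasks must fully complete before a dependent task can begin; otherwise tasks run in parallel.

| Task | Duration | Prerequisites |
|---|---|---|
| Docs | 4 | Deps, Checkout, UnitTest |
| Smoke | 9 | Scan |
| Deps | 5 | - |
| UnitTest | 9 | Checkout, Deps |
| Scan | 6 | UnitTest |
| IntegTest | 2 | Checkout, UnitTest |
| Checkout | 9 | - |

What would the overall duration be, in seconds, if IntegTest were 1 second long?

The binding path is Checkout→UnitTest→Scan→Smoke = 9+9+6+9 = 33; finish at 33 seconds.
The longest path through IntegTest is only 20 seconds, so IntegTest has float 13.
That remains the longest chain; total 33 seconds.

33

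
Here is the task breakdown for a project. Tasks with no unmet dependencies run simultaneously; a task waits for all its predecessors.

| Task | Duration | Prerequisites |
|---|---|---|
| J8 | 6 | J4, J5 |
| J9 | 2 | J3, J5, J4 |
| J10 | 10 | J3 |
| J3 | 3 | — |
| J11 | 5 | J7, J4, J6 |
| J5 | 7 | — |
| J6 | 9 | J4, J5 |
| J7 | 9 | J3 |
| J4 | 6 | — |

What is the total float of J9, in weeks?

12

J5→J6→J11 = 7+9+5 = 21 sets the makespan at 21 weeks.
Longest path through J9: 9 weeks (earliest finish 9, latest finish 21).
So J9 can slip 21 − 9 = 12 weeks.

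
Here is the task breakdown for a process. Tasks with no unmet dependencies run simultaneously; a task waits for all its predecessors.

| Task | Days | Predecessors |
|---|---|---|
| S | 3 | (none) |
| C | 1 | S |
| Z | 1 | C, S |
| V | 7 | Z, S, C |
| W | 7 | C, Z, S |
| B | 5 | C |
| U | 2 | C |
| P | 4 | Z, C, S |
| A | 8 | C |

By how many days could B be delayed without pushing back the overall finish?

The longest chain is S→C→Z→V = 3+1+1+7 = 12; overall finish 12 days.
The longest chain containing B totals 9 days.
So B can slip 12 − 9 = 3 days.

3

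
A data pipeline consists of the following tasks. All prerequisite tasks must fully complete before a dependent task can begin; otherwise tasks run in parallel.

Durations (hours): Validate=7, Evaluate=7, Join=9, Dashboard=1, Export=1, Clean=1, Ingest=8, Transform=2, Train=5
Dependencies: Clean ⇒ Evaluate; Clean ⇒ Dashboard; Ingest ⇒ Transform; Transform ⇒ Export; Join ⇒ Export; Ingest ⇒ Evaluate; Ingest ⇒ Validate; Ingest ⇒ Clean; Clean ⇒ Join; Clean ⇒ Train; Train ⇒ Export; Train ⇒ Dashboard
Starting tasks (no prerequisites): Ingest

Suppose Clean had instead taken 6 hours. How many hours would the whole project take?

As given, the longest chain is Ingest→Clean→Join→Export = 8+1+9+1 = 19, so the finish is 19 hours.
Since Clean is critical, the +5 change carries straight to that chain (now 24 hours).
The critical path is still Ingest→Clean→Join→Export; finish is now 24 hours.

24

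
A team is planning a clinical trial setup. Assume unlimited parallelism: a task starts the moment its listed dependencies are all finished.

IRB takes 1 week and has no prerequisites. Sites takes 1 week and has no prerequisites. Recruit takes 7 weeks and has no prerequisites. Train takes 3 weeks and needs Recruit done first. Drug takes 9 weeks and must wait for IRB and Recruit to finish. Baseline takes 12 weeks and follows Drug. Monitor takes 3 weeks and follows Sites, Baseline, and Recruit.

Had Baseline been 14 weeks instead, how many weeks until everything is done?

33

Actual critical path: Recruit→Drug→Baseline→Monitor = 7+9+12+3 = 31 ⇒ 31 weeks.
Since Baseline is critical, the +2 change carries straight to that chain (now 33 weeks).
No other chain overtakes it, so the finish is 33 weeks.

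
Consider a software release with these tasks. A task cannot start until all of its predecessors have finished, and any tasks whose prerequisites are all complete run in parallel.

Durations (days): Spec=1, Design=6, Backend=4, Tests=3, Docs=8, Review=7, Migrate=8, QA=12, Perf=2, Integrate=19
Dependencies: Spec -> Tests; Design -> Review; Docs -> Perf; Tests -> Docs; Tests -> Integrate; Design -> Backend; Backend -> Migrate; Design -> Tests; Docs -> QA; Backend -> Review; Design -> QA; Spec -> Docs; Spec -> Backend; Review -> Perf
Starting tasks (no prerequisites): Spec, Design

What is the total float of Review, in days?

Design→Tests→Docs→QA = 6+3+8+12 = 29 sets the makespan at 29 days.
The longest chain containing Review totals 19 days.
Float = 29 − 19 = 10.

10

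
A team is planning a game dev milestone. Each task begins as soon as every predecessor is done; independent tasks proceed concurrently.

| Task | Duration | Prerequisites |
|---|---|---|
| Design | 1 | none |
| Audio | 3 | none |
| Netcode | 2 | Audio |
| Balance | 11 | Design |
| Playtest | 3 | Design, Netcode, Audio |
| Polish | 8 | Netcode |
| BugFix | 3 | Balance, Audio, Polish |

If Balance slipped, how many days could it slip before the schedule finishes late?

Audio→Netcode→Polish→BugFix = 3+2+8+3 = 16 sets the makespan at 16 days.
Longest path through Balance: 15 days (earliest finish 12, latest finish 13).
So Balance can slip 13 − 12 = 1 day.

1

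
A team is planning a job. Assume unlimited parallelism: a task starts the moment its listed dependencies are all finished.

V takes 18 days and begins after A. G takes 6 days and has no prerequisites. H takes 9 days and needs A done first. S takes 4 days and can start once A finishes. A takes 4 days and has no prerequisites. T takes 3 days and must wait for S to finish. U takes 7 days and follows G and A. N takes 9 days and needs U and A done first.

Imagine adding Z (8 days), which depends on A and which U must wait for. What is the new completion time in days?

Originally the project takes 22 days.
With Z inserted, U now waits for max(G, A, Z).
New critical path: A→Z→U→N = 4+8+7+9 = 28 ⇒ 28 days.

28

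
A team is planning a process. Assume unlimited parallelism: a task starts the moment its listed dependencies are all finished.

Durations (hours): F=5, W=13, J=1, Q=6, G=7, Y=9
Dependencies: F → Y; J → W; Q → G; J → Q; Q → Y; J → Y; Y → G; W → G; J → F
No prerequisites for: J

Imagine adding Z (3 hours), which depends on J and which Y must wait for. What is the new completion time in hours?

Originally the process takes 23 hours.
With Z inserted, Y now waits for max(Q, J, F, Z).
New critical path: J→Q→Y→G = 1+6+9+7 = 23 ⇒ 23 hours.

23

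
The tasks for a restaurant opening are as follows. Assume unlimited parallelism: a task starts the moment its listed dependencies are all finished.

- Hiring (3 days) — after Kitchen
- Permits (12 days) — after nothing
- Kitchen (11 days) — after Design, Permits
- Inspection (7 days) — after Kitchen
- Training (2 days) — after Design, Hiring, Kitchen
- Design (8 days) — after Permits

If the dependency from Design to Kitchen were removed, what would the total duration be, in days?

30

With the dependency in place, Permits→Design→Kitchen→Inspection = 12+8+11+7 = 38 sets the finish at 38 days.
Without Design→Kitchen, Kitchen's earliest start moves from 20 to 12.
The longest chain is now Permits→Kitchen→Inspection = 12+11+7 = 30, so the job takes 30 days.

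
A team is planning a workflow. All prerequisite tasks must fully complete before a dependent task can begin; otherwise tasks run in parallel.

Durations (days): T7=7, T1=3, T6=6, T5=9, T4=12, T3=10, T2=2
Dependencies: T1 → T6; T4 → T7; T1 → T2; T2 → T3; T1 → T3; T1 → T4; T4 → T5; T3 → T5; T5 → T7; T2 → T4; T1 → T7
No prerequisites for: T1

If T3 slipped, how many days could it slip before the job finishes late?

The longest chain is T1→T2→T4→T5→T7 = 3+2+12+9+7 = 33; overall finish 33 days.
The longest chain containing T3 totals 31 days.
So T3 can slip 17 − 15 = 2 days.

2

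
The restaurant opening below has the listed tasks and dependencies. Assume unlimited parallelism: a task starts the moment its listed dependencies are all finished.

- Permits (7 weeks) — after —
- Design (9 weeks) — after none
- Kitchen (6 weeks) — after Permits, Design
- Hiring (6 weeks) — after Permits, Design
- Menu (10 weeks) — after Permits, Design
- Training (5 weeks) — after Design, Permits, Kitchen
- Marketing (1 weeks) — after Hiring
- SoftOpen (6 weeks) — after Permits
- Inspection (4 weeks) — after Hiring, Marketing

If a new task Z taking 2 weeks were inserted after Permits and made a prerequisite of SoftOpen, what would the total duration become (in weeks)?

20

Originally the project takes 20 weeks.
With Z inserted, SoftOpen now waits for max(Permits, Z).
New critical path: Design→Kitchen→Training = 9+6+5 = 20 ⇒ 20 weeks.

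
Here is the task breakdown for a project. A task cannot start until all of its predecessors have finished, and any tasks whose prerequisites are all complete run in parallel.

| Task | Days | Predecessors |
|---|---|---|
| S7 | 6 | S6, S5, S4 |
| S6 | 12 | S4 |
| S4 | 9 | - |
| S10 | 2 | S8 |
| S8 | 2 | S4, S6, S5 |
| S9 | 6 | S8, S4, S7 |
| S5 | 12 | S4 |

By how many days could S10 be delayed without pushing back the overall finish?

8

S4→S5→S7→S9 = 9+12+6+6 = 33 sets the makespan at 33 days.
S10 finishes as early as 25 and must finish by 33.
Slack of S10 = 31 − 23 = 8 days.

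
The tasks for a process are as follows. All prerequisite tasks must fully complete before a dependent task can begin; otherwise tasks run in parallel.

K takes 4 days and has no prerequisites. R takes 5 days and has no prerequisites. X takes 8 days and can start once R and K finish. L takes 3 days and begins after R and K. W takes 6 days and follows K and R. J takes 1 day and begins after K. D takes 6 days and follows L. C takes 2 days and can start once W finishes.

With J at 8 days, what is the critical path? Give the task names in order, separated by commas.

Critical path before the change: R→L→D = 5+3+6 = 14 giving 14 days.
J is off the critical path — its longest chain is 5 days, giving 9 of slack.
No other chain overtakes it, so the finish is 14 days.

R, L, D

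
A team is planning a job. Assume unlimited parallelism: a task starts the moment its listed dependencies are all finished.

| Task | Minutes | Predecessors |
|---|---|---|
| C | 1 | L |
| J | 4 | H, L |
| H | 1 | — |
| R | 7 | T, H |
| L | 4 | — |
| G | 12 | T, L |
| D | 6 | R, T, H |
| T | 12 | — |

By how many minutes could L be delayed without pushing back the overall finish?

9

Critical path: T→R→D = 12+7+6 = 25, so the finish is 25 minutes.
Longest path through L: 16 minutes (earliest finish 4, latest finish 13).
Slack of L = 9 − 0 = 9 minutes.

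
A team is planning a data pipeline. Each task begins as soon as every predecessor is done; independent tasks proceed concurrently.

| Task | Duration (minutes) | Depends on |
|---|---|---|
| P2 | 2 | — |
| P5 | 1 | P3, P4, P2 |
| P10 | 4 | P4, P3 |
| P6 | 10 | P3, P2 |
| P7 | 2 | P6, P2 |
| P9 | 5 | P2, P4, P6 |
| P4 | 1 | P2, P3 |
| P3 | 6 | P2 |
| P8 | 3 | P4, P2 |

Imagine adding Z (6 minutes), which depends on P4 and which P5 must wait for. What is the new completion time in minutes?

23

Originally the project takes 23 minutes.
With Z inserted, P5 now waits for max(P3, P4, P2, Z).
New critical path: P2→P3→P6→P9 = 2+6+10+5 = 23 ⇒ 23 minutes.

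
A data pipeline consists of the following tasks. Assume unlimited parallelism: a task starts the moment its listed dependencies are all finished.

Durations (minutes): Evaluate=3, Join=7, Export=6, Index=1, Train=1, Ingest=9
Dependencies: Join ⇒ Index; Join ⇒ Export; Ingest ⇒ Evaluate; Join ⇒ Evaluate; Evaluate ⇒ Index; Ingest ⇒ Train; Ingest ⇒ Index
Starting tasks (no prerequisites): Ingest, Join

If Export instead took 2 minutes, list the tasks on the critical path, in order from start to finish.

Actual critical path: Join→Export = 7+6 = 13 ⇒ 13 minutes.
Export lies on that path, so at 2 minutes the path becomes 9 minutes.
New critical path: Ingest→Evaluate→Index = 9+3+1 = 13 ⇒ 13 minutes.

Ingest, Evaluate, Index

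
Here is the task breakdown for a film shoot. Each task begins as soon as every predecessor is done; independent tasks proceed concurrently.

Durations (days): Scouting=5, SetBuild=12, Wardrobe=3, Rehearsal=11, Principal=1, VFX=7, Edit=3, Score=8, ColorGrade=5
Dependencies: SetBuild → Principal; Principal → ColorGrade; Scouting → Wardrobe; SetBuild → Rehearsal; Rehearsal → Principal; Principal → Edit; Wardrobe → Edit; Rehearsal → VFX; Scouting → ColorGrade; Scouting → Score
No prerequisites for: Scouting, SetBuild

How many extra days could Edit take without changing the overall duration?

The longest chain is SetBuild→Rehearsal→VFX = 12+11+7 = 30; overall finish 30 days.
The longest chain containing Edit totals 27 days.
So Edit can slip 30 − 27 = 3 days.

3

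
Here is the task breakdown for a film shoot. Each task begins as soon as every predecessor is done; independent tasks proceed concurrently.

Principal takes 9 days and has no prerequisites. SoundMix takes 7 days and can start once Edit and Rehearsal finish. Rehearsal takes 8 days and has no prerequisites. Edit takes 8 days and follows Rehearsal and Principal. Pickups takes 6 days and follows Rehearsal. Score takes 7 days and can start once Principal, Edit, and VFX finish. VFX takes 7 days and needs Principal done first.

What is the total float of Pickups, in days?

10

Critical path: Principal→Edit→Score = 9+8+7 = 24, so the finish is 24 days.
The longest chain containing Pickups totals 14 days.
Slack of Pickups = 18 − 8 = 10 days.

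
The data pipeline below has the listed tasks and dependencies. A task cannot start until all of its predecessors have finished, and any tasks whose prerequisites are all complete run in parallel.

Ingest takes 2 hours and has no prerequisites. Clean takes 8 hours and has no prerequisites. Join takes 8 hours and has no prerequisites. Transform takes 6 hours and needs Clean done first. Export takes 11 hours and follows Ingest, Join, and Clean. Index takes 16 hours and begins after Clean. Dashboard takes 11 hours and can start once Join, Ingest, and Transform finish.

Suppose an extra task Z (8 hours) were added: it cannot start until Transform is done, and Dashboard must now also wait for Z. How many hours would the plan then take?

33

Originally the plan takes 25 hours.
With Z inserted, Dashboard now waits for max(Join, Ingest, Transform, Z).
New critical path: Clean→Transform→Z→Dashboard = 8+6+8+11 = 33 ⇒ 33 hours.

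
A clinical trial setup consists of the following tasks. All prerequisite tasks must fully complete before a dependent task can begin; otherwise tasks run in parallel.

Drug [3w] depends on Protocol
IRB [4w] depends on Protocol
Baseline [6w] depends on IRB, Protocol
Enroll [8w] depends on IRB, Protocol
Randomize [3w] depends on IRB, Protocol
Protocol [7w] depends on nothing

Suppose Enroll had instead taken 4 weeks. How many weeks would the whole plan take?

The binding path is Protocol→IRB→Enroll = 7+4+8 = 19; finish at 19 weeks.
Enroll lies on that path, so at 4 weeks the path becomes 15 weeks.
New critical path: Protocol→IRB→Baseline = 7+4+6 = 17 ⇒ 17 weeks.

17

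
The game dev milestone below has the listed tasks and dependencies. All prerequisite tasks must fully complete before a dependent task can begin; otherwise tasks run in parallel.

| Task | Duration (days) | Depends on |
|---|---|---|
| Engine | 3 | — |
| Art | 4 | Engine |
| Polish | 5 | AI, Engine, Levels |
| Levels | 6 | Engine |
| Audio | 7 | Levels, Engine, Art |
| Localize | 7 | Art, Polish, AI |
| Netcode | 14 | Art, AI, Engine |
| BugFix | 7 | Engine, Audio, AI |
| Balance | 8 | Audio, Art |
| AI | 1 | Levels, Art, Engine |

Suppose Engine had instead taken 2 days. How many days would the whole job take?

As given, the longest chain is Engine→Levels→Audio→Balance = 3+6+7+8 = 24, so the finish is 24 days.
Engine is on the critical path; changing it to 2 makes that path 23 days.
No other chain overtakes it, so the finish is 23 days.

23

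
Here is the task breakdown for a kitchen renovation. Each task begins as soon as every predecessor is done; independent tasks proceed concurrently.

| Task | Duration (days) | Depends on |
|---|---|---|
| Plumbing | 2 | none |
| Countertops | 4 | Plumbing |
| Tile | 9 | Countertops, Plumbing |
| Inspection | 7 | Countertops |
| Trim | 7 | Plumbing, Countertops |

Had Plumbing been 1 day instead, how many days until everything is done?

Actual critical path: Plumbing→Countertops→Tile = 2+4+9 = 15 ⇒ 15 days.
Since Plumbing is critical, the -1 change carries straight to that chain (now 14 days).
That remains the longest chain; total 14 days.

14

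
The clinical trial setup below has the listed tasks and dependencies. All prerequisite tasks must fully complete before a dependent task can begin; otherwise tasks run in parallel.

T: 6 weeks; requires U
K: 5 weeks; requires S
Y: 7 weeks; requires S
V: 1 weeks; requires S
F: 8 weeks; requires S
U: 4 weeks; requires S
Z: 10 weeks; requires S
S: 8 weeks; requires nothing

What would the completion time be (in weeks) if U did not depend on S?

18

Original critical path: S→Z = 8+10 = 18 ⇒ 18 weeks.
Without S→U, U's earliest start moves from 8 to 0.
New critical path: S→Z = 8+10 = 18 ⇒ 18 weeks.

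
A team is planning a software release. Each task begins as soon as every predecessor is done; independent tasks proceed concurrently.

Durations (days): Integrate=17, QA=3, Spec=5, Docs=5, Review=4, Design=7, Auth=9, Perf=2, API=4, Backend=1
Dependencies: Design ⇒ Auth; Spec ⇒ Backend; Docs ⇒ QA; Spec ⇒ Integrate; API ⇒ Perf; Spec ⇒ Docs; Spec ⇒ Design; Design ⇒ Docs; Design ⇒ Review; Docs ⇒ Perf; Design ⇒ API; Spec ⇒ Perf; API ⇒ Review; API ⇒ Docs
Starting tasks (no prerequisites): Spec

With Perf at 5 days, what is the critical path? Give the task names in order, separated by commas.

The binding path is Spec→Design→API→Docs→QA = 5+7+4+5+3 = 24; finish at 24 days.
Perf is off the critical path — its longest chain is 23 days, giving 1 of slack.
The binding chain switches to Spec→Design→API→Docs→Perf = 5+7+4+5+5 = 26; finish 26 days.

Spec, Design, API, Docs, Perf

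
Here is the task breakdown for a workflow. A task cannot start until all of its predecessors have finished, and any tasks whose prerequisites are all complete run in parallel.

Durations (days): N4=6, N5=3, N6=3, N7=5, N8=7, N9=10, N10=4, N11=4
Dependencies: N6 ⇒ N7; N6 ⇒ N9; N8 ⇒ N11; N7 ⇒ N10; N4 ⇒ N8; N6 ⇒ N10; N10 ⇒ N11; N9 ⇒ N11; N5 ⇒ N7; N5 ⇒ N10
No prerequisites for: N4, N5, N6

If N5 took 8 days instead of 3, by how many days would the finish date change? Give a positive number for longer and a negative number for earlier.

The binding path is N4→N8→N11 = 6+7+4 = 17; finish at 17 days.
N5 is off the critical path — its longest chain is 16 days, giving 1 of slack.
The binding chain switches to N5→N7→N10→N11 = 8+5+4+4 = 21; finish 21 days.
Change in finish: 21 − 17 = +4 days.

4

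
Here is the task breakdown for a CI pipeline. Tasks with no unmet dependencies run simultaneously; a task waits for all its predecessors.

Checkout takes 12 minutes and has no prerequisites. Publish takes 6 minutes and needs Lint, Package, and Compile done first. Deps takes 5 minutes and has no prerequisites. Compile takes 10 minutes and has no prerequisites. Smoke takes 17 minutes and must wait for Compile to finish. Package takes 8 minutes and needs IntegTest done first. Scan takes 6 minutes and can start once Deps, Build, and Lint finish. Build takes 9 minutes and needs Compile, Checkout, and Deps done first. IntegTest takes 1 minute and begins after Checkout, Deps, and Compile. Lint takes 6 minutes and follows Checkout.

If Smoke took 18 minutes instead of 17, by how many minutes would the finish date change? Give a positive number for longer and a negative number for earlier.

1

Baseline: Compile→Smoke = 10+17 = 27 → 27 minutes.
Smoke is on the critical path; changing it to 18 makes that path 28 minutes.
No other chain overtakes it, so the finish is 28 minutes.
Change in finish: 28 − 27 = +1 minutes.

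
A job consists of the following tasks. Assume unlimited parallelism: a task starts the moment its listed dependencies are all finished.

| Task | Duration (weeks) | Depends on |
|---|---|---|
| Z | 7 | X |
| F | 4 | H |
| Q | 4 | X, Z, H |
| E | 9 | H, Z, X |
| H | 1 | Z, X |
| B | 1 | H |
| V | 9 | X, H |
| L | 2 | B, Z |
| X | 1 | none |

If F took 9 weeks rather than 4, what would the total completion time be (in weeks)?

Baseline: X→Z→H→V = 1+7+1+9 = 18 → 18 weeks.
The longest path through F is only 13 weeks, so F has float 5.
The critical path is still X→Z→H→V; finish is now 18 weeks.

18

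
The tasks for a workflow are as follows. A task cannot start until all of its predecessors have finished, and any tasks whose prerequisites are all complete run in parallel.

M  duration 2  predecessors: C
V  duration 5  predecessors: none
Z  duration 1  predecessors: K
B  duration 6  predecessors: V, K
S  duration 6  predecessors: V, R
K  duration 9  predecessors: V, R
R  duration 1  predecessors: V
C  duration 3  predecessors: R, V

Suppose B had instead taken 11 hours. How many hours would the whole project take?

26

As given, the longest chain is V→R→K→B = 5+1+9+6 = 21, so the finish is 21 hours.
Since B is critical, the +5 change carries straight to that chain (now 26 hours).
That remains the longest chain; total 26 hours.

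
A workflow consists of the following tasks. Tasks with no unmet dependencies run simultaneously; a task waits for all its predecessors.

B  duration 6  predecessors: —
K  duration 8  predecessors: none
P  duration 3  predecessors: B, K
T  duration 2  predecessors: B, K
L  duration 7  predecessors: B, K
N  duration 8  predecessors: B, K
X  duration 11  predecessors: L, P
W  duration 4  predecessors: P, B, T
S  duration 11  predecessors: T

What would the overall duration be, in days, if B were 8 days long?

26

Critical path before the change: K→L→X = 8+7+11 = 26 giving 26 days.
The longest path through B is only 24 days, so B has float 2.
Now B→L→X = 8+7+11 = 26 is longest, so the finish becomes 26 days.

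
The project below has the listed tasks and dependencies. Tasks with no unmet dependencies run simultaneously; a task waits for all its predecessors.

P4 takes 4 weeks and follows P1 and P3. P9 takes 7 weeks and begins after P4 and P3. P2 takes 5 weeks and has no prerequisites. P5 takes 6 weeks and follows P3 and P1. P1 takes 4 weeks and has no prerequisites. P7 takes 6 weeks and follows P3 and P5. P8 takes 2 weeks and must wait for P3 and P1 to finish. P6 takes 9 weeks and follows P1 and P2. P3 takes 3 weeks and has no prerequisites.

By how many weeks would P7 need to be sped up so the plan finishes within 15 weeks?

Current finish: 16 weeks; target: 15.
P7 is on every critical path, so each week cut from P7 cuts the finish by one (this holds down to a finish of 15).
Need 16 − 15 = 1 week off P7 → P7 becomes 5 weeks, finish becomes 15.

1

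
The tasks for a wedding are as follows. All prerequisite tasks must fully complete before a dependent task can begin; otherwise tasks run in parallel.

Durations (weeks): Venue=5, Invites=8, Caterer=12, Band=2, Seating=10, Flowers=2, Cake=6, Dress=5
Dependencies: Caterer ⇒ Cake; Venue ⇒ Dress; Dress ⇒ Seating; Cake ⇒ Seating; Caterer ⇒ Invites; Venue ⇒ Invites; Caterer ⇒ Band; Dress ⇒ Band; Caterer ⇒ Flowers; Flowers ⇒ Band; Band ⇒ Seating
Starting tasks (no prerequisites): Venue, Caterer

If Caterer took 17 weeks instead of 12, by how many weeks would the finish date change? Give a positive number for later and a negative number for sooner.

5

The binding path is Caterer→Cake→Seating = 12+6+10 = 28; finish at 28 weeks.
Since Caterer is critical, the +5 change carries straight to that chain (now 33 weeks).
No other chain overtakes it, so the finish is 33 weeks.
Change in finish: 33 − 28 = +5 weeks.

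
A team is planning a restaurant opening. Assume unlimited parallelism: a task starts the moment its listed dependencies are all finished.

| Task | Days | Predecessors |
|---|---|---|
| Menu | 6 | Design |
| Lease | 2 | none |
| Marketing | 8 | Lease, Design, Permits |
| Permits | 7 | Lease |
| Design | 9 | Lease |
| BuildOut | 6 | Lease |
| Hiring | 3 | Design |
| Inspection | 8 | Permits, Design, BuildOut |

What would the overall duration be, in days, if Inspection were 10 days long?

Baseline: Lease→Design→Inspection = 2+9+8 = 19 → 19 days.
Inspection lies on that path, so at 10 days the path becomes 21 days.
The critical path is still Lease→Design→Inspection; finish is now 21 days.

21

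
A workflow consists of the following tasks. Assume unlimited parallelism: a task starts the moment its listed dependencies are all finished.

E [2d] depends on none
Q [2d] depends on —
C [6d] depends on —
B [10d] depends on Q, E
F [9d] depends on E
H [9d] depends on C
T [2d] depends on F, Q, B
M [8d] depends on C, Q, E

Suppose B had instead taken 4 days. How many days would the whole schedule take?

The binding path is C→H = 6+9 = 15; finish at 15 days.
B has 1 day of float (longest path through it is 14).
No other chain overtakes it, so the finish is 15 days.

15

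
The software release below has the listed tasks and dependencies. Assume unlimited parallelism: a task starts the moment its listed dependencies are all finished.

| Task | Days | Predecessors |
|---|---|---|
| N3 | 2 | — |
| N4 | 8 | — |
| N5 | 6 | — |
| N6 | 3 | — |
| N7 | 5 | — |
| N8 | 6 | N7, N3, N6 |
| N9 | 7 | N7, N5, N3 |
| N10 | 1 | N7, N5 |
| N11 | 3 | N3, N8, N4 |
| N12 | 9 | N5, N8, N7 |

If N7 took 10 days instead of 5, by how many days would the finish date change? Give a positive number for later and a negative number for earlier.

5

Baseline: N7→N8→N12 = 5+6+9 = 20 → 20 days.
N7 lies on that path, so at 10 days the path becomes 25 days.
No other chain overtakes it, so the finish is 25 days.
Change in finish: 25 − 20 = +5 days.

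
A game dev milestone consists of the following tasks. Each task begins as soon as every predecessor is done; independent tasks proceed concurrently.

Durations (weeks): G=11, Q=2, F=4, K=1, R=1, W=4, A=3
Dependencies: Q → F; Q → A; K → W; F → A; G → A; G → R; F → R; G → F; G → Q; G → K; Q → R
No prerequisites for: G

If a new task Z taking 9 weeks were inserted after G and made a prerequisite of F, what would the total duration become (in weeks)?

Originally the job takes 20 weeks.
With Z inserted, F now waits for max(Q, G, Z).
New critical path: G→Z→F→A = 11+9+4+3 = 27 ⇒ 27 weeks.

27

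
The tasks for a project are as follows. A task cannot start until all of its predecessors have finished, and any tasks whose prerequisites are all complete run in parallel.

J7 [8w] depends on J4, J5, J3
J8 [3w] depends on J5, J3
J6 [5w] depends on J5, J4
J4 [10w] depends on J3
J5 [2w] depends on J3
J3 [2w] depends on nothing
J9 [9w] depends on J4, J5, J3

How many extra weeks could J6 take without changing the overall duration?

Critical path: J3→J4→J9 = 2+10+9 = 21, so the finish is 21 weeks.
The longest chain containing J6 totals 17 weeks.
Slack of J6 = 16 − 12 = 4 weeks.

4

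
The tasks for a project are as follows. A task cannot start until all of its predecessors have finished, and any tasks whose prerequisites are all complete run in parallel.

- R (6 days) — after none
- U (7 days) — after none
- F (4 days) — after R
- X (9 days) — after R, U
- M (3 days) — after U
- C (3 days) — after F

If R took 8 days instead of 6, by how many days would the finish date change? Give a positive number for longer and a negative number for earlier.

The binding path is U→X = 7+9 = 16; finish at 16 days.
The longest path through R is only 15 days, so R has float 1.
New critical path: R→X = 8+9 = 17 ⇒ 17 days.
Change in finish: 17 − 16 = +1 days.

1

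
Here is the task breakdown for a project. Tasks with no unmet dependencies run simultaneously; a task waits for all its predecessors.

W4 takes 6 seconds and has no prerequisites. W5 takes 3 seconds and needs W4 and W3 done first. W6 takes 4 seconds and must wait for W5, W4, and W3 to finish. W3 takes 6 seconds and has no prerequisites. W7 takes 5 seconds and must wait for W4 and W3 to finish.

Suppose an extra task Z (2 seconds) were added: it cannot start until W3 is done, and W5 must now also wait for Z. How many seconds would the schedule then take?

Originally the schedule takes 13 seconds.
With Z inserted, W5 now waits for max(W4, W3, Z).
New critical path: W3→Z→W5→W6 = 6+2+3+4 = 15 ⇒ 15 seconds.

15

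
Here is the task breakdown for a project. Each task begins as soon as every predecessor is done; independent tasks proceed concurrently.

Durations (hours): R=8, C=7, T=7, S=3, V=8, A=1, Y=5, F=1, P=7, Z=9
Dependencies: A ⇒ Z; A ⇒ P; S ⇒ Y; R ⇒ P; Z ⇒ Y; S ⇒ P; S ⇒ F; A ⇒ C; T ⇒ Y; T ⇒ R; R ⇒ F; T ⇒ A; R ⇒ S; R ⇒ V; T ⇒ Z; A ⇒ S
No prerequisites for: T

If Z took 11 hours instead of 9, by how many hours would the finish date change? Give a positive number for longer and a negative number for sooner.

0

Critical path before the change: T→R→S→P = 7+8+3+7 = 25 giving 25 hours.
Z has 3 hours of float (longest path through it is 22).
That remains the longest chain; total 25 hours.
Change in finish: 25 − 25 = +0 hours.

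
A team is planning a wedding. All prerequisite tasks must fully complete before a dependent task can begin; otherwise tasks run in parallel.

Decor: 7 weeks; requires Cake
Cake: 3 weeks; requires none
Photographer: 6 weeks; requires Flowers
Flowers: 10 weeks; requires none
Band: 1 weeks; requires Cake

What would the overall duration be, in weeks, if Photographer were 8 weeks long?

The binding path is Flowers→Photographer = 10+6 = 16; finish at 16 weeks.
Since Photographer is critical, the +2 change carries straight to that chain (now 18 weeks).
That remains the longest chain; total 18 weeks.

18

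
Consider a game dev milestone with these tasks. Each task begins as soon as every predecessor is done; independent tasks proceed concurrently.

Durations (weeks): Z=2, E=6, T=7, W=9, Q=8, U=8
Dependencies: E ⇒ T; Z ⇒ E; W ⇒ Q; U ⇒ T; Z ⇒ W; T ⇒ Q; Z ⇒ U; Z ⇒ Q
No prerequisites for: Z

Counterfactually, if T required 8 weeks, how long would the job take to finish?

Baseline: Z→U→T→Q = 2+8+7+8 = 25 → 25 weeks.
Since T is critical, the +1 change carries straight to that chain (now 26 weeks).
No other chain overtakes it, so the finish is 26 weeks.

26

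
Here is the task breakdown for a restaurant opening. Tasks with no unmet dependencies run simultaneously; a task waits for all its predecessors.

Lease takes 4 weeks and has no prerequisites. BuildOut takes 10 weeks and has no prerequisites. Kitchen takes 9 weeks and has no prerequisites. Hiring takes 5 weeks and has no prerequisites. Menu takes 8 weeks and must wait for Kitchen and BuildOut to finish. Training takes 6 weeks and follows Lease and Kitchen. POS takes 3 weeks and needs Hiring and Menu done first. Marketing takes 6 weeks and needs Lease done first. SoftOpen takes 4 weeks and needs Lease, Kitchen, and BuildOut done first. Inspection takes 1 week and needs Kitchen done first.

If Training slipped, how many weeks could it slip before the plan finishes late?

6

The longest chain is BuildOut→Menu→POS = 10+8+3 = 21; overall finish 21 weeks.
Training finishes as early as 15 and must finish by 21.
Float = 21 − 15 = 6.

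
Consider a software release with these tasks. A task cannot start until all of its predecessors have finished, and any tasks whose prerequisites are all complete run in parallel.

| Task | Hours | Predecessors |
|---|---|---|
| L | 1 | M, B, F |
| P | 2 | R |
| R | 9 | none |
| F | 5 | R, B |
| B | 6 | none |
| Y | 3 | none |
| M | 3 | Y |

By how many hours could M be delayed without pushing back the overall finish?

8

Critical path: R→F→L = 9+5+1 = 15, so the finish is 15 hours.
M finishes as early as 6 and must finish by 14.
Slack of M = 11 − 3 = 8 hours.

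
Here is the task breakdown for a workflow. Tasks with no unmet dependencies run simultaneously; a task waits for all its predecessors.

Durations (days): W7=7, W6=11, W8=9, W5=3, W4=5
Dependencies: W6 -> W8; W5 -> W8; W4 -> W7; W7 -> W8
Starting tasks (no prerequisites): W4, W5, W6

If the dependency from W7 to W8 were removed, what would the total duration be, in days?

20

Before: longest chain W4→W7→W8 = 5+7+9 = 21, finish 21.
Without W7→W8, W8's earliest start moves from 12 to 11.
The longest chain is now W6→W8 = 11+9 = 20, so the project takes 20 days.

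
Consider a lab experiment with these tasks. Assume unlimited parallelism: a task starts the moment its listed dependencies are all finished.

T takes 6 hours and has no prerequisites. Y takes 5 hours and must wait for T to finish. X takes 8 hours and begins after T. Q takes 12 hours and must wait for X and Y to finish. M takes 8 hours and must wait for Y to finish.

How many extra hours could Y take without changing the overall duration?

T→X→Q = 6+8+12 = 26 sets the makespan at 26 hours.
Longest path through Y: 23 hours (earliest finish 11, latest finish 14).
So Y can slip 14 − 11 = 3 hours.

3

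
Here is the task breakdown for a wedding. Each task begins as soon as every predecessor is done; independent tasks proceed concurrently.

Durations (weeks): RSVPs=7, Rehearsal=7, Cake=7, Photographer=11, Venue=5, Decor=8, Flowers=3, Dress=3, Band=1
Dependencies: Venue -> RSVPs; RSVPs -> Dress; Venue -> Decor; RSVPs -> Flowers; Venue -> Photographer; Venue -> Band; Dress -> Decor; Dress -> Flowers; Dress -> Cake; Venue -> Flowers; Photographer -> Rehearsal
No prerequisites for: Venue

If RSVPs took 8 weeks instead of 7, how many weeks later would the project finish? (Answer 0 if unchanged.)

Actual critical path: Venue→RSVPs→Dress→Decor = 5+7+3+8 = 23 ⇒ 23 weeks.
RSVPs lies on that path, so at 8 weeks the path becomes 24 weeks.
No other chain overtakes it, so the finish is 24 weeks.
Change in finish: 24 − 23 = +1 weeks.

1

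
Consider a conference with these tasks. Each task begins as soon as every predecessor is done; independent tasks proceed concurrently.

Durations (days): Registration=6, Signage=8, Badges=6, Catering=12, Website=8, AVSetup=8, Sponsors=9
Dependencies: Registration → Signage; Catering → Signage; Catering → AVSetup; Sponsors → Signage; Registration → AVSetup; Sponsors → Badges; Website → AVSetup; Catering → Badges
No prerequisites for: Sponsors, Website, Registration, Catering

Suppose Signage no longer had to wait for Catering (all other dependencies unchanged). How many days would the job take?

With the dependency in place, Catering→AVSetup = 12+8 = 20 sets the finish at 20 days.
Without Catering→Signage, Signage's earliest start moves from 12 to 9.
The longest chain is now Catering→AVSetup = 12+8 = 20, so the job takes 20 days.

20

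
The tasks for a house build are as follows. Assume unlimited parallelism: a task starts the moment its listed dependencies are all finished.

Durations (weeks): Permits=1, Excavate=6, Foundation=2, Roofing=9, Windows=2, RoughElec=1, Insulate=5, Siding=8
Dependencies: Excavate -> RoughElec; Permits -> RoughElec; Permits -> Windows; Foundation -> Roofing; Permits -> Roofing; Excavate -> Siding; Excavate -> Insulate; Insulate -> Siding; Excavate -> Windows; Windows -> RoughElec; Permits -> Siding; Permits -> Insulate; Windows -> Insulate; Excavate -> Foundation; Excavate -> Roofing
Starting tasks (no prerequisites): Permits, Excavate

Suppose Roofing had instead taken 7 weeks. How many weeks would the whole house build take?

The binding path is Excavate→Windows→Insulate→Siding = 6+2+5+8 = 21; finish at 21 weeks.
The longest path through Roofing is only 17 weeks, so Roofing has float 4.
That remains the longest chain; total 21 weeks.

21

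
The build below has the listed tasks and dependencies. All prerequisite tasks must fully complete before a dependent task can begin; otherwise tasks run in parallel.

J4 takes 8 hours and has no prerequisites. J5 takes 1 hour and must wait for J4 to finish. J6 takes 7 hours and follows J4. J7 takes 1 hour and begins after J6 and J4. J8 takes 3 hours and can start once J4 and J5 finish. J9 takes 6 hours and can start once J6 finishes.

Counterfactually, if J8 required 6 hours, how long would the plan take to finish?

21

As given, the longest chain is J4→J6→J9 = 8+7+6 = 21, so the finish is 21 hours.
The longest path through J8 is only 12 hours, so J8 has float 9.
The critical path is still J4→J6→J9; finish is now 21 hours.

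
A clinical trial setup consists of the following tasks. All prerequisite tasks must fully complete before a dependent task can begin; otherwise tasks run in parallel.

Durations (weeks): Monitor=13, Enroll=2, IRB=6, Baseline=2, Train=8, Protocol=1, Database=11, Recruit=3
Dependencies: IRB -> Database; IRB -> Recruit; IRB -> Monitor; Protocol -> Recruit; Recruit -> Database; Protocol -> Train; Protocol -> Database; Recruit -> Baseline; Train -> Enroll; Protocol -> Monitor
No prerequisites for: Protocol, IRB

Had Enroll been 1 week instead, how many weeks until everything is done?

Baseline: IRB→Recruit→Database = 6+3+11 = 20 → 20 weeks.
The longest path through Enroll is only 11 weeks, so Enroll has float 9.
No other chain overtakes it, so the finish is 20 weeks.

20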